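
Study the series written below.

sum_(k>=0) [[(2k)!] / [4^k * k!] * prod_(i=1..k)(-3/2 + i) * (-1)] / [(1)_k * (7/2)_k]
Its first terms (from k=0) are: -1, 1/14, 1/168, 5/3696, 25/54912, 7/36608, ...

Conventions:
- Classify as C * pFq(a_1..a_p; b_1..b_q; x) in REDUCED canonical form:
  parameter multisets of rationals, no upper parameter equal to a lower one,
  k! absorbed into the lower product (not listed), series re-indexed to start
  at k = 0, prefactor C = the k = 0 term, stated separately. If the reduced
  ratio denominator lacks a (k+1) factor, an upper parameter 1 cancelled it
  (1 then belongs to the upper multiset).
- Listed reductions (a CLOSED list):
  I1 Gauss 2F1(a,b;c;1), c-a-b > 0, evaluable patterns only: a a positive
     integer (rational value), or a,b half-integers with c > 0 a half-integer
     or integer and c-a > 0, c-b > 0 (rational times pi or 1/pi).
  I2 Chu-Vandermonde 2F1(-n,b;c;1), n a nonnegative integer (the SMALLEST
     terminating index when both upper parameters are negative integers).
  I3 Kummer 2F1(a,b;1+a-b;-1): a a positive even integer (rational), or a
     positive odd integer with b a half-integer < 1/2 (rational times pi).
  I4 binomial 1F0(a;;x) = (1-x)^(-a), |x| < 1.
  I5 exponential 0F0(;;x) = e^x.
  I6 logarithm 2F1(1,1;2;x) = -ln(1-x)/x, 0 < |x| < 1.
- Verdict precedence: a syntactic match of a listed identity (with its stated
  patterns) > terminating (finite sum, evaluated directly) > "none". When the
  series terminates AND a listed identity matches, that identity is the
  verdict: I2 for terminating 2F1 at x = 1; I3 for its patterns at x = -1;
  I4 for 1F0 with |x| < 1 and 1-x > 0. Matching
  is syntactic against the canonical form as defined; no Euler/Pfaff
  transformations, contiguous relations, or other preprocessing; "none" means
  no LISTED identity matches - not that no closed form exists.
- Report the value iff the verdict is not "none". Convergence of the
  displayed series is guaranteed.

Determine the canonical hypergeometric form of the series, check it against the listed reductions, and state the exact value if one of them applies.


Classification (C = -1): 2F1 with upper {-1/2, 1/2}, lower {7/2}, argument x = 1. Verdict: this is the half-integer Gauss pattern (I1) (x = 1; upper {-1/2, 1/2} half-integers, c = 7/2 in the evaluable pattern). Its exact value is (-75/256) * pi.

The tell: from the first term -1: the (2k)!/(4^k k!) block (C = -1, x = 1) is the Pochhammer (1/2)_k.
Ratio: r(k) = 1 * (k-1/2) (k+1/2) / [(k+7/2) (k+1)] - poly over poly, x = 1 from leading terms; C = -1 at k = 0.


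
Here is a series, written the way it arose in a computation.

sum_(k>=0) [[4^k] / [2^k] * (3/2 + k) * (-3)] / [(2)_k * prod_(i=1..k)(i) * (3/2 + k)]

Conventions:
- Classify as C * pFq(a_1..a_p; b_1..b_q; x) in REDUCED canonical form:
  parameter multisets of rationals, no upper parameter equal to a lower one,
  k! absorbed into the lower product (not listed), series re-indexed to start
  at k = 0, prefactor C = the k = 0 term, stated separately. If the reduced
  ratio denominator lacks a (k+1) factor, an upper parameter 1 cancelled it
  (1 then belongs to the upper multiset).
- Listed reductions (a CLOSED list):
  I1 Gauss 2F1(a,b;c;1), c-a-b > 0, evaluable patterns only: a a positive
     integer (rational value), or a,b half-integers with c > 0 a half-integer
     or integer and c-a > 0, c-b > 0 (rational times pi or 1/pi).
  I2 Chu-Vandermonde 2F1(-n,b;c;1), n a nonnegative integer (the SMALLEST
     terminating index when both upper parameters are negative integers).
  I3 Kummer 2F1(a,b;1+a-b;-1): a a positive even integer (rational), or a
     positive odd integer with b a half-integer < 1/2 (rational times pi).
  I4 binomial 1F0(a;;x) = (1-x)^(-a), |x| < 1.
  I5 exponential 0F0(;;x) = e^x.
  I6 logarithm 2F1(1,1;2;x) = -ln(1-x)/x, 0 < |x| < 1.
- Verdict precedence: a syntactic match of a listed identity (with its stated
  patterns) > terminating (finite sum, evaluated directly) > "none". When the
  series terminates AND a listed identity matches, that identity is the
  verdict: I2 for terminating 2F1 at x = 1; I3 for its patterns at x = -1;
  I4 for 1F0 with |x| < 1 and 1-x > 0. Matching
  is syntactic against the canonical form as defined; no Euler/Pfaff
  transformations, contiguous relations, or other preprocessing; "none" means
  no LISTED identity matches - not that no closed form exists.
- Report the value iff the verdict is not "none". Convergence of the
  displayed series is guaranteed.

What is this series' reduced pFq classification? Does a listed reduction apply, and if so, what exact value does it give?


This is -3 * 0F1(-; 2; 2) in reduced canonical form. Verdict: none. Every listed pattern misses the 0F1 form at 2, upper {-}.

Key step: with t_0 = -3, the product of the first k integers (C = -3, x = 2) is k!.
Adjacent-term ratio: r(k) = 2 * 1 / [(k+2) (k+1)] ; factor over Q: parameters, x = 2, and C = -3.


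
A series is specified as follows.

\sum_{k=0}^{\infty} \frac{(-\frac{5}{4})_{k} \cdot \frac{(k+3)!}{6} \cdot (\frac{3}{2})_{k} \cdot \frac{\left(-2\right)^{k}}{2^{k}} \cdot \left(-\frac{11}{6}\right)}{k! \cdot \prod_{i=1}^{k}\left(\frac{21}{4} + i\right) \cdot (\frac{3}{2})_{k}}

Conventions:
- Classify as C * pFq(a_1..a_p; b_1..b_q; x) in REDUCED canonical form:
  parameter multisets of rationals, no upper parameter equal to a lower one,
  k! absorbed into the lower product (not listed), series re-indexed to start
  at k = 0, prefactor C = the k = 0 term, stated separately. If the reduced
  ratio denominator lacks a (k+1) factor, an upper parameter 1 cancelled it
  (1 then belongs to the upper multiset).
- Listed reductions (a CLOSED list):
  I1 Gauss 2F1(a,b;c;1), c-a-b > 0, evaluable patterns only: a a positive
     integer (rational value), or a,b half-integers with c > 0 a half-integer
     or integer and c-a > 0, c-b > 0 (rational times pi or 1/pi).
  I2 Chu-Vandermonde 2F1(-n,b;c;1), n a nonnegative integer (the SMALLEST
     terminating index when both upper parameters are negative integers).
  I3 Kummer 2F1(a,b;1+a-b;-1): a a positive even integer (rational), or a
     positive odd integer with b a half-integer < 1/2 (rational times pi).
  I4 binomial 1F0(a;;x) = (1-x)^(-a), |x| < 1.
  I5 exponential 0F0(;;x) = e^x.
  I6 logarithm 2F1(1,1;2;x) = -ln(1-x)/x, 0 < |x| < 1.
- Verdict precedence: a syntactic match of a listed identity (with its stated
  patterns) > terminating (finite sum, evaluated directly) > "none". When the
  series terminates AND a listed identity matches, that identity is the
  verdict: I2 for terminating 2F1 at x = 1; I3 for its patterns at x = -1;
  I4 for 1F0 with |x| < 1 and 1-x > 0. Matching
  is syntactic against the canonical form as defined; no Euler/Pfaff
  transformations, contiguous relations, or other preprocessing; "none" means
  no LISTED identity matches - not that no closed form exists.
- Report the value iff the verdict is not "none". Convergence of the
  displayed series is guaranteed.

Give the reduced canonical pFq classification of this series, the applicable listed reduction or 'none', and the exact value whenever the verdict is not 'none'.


Canonical form: C = -\frac{11}{6} times 2F1 with upper {-\frac{5}{4}, 4}, lower {\frac{25}{4}}, x = -1. Verdict: Kummer's theorem (I3) applies (x = -1; c = \frac{25}{4} equals 1+a-b for upper {-\frac{5}{4}, 4}: listed pattern). Sum: -\frac{1309}{384}.

Structural cue: t_0 = -\frac{11}{6} here, and the two k-th powers (prefactor -11/6) combine into one argument.
Consecutive-term ratio: r(k) = -1 * (k-\frac{5}{4}) (k+4) / [(k+\frac{25}{4}) (k+1)] - poly over poly, x = -1 from leading terms; C = -\frac{11}{6} at k = 0.


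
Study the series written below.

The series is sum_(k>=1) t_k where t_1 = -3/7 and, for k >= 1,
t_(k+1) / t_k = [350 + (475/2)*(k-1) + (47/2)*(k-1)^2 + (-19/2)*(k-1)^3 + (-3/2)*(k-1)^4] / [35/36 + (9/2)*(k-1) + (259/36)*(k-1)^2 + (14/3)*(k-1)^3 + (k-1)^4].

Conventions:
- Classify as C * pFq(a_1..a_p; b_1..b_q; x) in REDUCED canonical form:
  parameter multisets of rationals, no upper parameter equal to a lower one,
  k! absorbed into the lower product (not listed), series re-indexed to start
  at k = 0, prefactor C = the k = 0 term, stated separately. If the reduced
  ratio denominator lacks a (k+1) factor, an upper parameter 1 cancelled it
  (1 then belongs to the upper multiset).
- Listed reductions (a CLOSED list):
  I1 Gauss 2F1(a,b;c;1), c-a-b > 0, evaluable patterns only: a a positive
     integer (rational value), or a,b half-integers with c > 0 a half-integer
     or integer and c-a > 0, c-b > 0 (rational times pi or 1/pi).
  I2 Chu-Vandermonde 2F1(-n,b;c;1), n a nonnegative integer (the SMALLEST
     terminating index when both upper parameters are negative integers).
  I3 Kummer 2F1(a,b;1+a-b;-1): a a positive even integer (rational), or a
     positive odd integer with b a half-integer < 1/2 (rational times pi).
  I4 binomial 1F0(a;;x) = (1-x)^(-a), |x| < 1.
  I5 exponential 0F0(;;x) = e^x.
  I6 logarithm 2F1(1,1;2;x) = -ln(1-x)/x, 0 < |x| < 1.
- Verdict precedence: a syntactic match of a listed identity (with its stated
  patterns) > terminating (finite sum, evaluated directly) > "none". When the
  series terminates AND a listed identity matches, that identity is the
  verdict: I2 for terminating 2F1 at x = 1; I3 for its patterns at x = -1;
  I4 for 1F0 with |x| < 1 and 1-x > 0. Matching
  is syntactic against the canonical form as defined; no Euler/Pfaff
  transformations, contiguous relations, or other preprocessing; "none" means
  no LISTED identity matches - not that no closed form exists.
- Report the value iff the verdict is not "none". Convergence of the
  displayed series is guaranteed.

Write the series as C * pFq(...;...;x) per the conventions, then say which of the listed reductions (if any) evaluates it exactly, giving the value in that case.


Prefactor -3/7, argument -3/2: 3F2 with upper {-5, 4, 5} over lower {1/2, 5/6}. Verdict: terminating (-5 upstairs). 6 nonzero terms in all; added directly. Value: -26218224393/79373.

The tell: with t_0 = -3/7, the parameter 7/3 appears in both the upper and lower lists and cancels.
Term ratio: r(k) = (-3/2) * (k-5) (k+4) (k+5) / [(k+1/2) (k+5/6) (k+1)] - rational; roots negated = parameters, x = (-3/2), C = -3/7.


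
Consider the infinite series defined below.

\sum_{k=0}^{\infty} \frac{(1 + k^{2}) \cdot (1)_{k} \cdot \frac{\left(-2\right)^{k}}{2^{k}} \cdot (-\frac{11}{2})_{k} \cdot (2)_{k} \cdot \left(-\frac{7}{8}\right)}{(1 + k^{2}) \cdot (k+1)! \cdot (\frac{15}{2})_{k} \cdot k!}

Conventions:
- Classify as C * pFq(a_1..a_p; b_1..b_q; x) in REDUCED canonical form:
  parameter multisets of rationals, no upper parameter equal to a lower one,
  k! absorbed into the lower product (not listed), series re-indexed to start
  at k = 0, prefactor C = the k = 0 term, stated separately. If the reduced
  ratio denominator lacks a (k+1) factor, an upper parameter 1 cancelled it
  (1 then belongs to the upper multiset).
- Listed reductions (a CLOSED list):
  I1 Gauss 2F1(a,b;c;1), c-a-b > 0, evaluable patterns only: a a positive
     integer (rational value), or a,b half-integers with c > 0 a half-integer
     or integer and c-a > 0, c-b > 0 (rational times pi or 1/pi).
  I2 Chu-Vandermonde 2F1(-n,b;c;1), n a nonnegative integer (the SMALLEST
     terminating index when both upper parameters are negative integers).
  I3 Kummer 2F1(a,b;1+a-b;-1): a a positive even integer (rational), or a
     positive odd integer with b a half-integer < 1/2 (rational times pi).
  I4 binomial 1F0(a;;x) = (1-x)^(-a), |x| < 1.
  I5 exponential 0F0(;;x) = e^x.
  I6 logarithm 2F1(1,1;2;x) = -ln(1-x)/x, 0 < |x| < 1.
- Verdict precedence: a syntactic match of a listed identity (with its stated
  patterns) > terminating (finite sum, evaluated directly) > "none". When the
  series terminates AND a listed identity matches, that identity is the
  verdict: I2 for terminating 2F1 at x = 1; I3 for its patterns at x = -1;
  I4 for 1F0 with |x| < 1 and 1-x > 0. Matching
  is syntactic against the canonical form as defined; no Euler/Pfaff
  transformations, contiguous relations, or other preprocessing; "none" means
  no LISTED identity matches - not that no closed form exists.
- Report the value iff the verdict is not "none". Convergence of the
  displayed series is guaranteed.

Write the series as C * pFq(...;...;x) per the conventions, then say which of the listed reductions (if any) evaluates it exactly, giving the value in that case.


The series (x = -1) is 2F1: upper {-\frac{11}{2}, 1}, lower {\frac{15}{2}}, prefactor -\frac{7}{8}. Verdict: Kummer (I3) matches (x = -1; c = \frac{15}{2} equals 1+a-b for upper {-\frac{11}{2}, 1}: listed pattern). Hence: \left(-\frac{21021}{32768}\right) \cdot \pi.

Key observation: with t_0 = -\frac{7}{8}, the denominator's factorial ratio (C = -7/8, x = -1) is a lower Pochhammer.
Step ratio: r(k) = -1 * (k-\frac{11}{2}) (k+1) / [(k+\frac{15}{2}) (k+1)] ; factor over Q: parameters, x = -1, and C = -\frac{7}{8}.


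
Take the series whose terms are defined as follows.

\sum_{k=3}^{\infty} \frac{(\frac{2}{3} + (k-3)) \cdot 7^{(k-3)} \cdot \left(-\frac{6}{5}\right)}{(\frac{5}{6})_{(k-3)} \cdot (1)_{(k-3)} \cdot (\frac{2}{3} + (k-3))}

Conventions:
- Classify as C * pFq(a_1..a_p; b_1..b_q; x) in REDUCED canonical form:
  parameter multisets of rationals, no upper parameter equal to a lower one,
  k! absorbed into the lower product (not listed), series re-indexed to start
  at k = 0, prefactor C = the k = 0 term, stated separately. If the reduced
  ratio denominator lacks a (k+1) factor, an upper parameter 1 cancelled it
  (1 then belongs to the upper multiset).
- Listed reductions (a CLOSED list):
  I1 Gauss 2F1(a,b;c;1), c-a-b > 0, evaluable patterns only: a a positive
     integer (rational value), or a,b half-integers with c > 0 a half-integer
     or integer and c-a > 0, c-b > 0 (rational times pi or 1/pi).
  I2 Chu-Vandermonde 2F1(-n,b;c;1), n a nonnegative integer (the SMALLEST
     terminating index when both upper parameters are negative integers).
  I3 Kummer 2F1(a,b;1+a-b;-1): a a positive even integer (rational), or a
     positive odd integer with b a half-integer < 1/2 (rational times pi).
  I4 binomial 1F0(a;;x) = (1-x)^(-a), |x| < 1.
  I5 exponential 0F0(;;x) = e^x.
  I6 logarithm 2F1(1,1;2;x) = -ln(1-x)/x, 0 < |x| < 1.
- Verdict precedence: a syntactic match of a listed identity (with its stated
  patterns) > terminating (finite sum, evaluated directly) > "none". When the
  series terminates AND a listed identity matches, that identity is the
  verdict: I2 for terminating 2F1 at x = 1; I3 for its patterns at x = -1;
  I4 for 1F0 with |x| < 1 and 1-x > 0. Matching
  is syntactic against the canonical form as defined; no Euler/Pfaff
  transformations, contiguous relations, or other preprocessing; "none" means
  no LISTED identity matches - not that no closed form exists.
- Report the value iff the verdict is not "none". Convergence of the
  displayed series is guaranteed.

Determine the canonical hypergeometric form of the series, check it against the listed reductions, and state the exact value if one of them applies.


Canonical form: C = -\frac{6}{5} times 0F1 with upper {-}, lower {\frac{5}{6}}, x = 7. Verdict: none here - no I1-I6 shape fits x = 7 with lower {\frac{5}{6}}.

Key observation: x = 7 and (1)_k (prefactor -6/5) is k! itself.
Adjacent-term ratio: r(k) = 7 * 1 / [(k+\frac{5}{6}) (k+1)] ; factor over Q: parameters, x = 7, and C = -\frac{6}{5}.


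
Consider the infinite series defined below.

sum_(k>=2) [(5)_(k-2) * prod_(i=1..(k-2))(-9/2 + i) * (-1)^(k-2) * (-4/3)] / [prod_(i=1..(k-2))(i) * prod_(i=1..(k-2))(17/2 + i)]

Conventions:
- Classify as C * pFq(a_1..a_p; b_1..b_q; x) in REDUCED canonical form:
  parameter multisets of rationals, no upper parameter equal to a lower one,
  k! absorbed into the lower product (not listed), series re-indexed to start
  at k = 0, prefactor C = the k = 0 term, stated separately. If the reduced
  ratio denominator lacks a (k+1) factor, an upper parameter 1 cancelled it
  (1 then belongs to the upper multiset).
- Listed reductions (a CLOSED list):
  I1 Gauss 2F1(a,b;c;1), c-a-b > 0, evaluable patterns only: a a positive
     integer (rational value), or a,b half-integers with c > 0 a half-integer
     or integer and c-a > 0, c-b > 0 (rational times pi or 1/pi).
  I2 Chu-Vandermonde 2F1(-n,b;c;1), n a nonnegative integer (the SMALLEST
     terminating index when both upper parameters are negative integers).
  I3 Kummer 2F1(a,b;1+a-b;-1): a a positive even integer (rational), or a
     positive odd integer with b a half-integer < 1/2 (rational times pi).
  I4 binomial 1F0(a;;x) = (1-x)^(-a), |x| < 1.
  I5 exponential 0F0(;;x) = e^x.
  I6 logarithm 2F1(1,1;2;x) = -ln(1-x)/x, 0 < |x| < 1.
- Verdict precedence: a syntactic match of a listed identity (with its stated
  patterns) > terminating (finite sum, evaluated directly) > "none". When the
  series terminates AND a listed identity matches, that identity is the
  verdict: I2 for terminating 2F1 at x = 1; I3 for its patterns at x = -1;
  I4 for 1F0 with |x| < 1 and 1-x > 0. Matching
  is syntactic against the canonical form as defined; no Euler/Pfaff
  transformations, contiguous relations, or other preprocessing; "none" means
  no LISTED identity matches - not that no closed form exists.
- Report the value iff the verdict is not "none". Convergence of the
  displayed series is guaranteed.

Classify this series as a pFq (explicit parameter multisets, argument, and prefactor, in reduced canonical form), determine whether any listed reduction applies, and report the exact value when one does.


This is -4/3 * 2F1(-7/2, 5; 19/2; -1) in reduced canonical form. Verdict: this is the Kummer evaluation I3 (x = -1; c = 19/2 equals 1+a-b for upper {-7/2, 5}: listed pattern). Sum: (-255255/131072) * pi.

The tell: from the first term -4/3: the product of the first k integers (C = -4/3) is k!.
Term ratio: r(k) = (-1) * (k-7/2) (k+5) / [(k+19/2) (k+1)] - rational in k. x = (-1); t_0 = -4/3; negate the roots.


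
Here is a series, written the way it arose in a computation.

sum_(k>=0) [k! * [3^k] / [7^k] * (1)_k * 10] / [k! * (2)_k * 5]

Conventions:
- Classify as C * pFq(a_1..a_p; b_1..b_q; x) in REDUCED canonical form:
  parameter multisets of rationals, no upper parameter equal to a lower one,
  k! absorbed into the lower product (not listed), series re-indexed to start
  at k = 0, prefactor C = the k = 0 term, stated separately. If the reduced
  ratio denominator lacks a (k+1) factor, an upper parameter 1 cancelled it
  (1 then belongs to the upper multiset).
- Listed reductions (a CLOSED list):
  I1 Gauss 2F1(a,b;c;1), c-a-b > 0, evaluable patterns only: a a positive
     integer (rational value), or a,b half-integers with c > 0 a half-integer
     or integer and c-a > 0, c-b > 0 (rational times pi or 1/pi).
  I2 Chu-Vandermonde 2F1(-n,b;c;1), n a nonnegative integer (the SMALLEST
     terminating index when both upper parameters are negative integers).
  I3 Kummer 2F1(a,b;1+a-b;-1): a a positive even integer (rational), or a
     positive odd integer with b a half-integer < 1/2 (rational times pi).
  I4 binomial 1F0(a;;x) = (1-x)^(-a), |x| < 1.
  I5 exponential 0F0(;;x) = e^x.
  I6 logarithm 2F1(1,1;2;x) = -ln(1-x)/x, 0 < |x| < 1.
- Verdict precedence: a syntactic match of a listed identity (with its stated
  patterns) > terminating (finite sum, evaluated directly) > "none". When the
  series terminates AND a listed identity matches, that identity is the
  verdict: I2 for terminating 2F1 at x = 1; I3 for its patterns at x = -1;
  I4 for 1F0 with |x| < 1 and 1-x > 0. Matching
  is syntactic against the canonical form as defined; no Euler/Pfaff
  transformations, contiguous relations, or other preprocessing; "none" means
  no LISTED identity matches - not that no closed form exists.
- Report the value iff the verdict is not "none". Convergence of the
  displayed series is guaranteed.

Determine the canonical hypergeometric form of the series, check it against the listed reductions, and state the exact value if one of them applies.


First insight: with t_0 = 2, the factorial ratio (prefactor 2) (k+a-1)!/(a-1)! is a rising factorial (a)_k.
Consecutive-term ratio: r(k) = (3/7) * (k+1) (k+1) / [(k+2) (k+1)] - rational in k, leading ratio (3/7); with t_0 = 2, classification follows.

At argument 3/7: a 2F1 with upper {1, 1}, lower {2}, scaled by C = 2. Verdict: the I6 logarithm reduction fires (the logarithm: parameters (1,1;2), x = 3/7). Sum: (-14/3) * ln(4/7).


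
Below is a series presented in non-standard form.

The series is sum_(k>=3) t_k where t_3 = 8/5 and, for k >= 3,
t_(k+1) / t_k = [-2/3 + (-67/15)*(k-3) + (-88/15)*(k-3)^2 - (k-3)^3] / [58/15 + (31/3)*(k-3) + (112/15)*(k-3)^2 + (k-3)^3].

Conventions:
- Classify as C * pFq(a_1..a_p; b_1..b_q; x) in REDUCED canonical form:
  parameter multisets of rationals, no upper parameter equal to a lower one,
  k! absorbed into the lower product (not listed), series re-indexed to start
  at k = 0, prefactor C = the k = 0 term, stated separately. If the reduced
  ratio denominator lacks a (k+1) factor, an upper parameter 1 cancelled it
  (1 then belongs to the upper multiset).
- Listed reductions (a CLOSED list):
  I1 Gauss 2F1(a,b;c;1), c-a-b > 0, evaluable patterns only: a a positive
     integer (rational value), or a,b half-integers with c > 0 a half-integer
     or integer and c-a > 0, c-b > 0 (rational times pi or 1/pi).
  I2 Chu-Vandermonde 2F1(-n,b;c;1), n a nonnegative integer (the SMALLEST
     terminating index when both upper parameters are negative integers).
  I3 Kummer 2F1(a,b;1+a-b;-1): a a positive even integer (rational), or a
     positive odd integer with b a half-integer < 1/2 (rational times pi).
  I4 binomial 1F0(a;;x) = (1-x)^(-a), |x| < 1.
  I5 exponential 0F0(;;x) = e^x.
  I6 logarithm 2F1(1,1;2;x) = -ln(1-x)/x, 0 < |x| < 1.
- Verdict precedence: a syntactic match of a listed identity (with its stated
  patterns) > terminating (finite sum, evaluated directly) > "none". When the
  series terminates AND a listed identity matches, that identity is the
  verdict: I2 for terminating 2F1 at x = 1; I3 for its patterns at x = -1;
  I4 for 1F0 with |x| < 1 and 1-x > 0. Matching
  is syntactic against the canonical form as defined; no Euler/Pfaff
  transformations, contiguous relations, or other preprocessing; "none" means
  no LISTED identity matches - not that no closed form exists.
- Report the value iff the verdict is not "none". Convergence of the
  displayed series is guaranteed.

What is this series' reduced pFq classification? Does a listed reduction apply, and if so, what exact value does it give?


Key step: with t_0 = 8/5, factor the ratio over Q (prefactor 8/5): negated roots = parameters.
Step ratio: r(k) = (-1) * (k+1/5) (k+5) / [(k+29/5) (k+1)] - rational in k. x = (-1); t_0 = 8/5; negate the roots.

x = -1 here; the reduced form reads 2F1, upper {1/5, 5}, lower {29/5}, C = 8/5. Verdict: none here - no I1-I6 shape fits x = -1 with lower {29/5}.


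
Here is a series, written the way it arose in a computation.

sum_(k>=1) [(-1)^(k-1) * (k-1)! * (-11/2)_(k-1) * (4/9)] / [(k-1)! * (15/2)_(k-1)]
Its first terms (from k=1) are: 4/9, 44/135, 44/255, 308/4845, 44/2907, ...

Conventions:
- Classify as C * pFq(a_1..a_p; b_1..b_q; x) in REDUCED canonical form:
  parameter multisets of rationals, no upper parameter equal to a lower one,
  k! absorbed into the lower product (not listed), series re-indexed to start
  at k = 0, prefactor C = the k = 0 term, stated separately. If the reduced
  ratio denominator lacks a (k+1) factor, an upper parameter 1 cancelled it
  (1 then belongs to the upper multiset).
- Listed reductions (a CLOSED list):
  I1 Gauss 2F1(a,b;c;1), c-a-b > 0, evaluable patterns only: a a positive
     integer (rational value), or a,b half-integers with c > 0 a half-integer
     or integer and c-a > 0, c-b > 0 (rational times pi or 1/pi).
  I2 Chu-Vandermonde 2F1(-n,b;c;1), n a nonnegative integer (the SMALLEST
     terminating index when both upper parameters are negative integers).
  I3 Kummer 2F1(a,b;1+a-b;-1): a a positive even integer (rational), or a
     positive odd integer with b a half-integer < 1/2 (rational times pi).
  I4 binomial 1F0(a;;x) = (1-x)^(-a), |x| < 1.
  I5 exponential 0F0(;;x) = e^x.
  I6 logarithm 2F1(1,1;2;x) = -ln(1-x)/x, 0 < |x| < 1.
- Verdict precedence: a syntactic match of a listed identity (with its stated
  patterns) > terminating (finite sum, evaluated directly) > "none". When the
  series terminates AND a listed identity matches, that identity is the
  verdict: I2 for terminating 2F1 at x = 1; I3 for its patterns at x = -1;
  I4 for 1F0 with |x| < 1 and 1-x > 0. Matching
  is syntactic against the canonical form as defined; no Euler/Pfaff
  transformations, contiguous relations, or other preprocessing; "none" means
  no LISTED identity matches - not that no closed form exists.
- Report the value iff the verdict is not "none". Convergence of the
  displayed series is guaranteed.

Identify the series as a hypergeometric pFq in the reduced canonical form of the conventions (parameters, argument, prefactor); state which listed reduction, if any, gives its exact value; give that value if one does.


Reduced: x = -1, 2F1, upper = {-11/2, 1}, lower = {15/2}, C = 4/9. Verdict: the Kummer evaluation I3 matches (x = -1; c = 15/2 equals 1+a-b for upper {-11/2, 1}: listed pattern). Its exact value is (1001/3072) * pi.

First insight: t_0 = 4/9 here, and the factorial ratio (C = 4/9) (k+a-1)!/(a-1)! is a rising factorial (a)_k.
Ratio: r(k) = (-1) * (k-11/2) (k+1) / [(k+15/2) (k+1)] - rational in k, leading ratio (-1); with t_0 = 4/9, classification follows.


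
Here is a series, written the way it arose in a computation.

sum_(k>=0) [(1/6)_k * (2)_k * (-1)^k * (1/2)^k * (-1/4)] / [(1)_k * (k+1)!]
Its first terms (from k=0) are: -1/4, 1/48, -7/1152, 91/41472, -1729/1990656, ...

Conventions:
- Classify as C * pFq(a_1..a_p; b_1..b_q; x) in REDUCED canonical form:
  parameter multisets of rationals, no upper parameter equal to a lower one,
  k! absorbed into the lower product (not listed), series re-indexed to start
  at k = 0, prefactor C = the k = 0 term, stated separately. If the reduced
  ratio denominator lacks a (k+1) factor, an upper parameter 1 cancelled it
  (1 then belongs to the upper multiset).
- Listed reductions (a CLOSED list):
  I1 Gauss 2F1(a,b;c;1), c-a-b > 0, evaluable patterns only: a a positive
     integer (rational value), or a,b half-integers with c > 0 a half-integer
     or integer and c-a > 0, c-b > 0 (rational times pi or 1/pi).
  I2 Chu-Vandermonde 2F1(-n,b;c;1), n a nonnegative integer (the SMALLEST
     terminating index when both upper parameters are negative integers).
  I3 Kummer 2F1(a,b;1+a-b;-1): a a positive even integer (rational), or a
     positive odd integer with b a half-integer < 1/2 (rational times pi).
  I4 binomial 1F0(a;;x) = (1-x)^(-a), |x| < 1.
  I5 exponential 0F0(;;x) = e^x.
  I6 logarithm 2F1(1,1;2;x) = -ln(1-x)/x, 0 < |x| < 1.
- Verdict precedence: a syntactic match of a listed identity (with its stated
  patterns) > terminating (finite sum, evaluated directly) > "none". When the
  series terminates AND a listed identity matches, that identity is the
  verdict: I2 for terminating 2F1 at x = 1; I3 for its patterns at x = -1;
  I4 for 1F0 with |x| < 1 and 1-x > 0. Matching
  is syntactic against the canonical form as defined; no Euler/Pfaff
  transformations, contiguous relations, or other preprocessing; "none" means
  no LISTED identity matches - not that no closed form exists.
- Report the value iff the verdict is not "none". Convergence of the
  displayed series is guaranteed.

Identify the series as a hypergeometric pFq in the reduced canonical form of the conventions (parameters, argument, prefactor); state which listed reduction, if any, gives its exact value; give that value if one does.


Reduced: x = -1/2, 1F0, upper = {1/6}, lower = {-}, C = -1/4. Verdict: binomial (I4) matches (the 1F0 binomial series: exponent -1/6, x = -1/2). Value: (-1/4) * (3/2)^(-1/6).

Key step: with t_0 = -1/4, the (-1)^k factor (C = -1/4) folds into the argument's sign.
Consecutive-term ratio: r(k) = (-1/2) * (k+1/6) / [(k+1)] ; factor over Q: parameters, x = (-1/2), and C = -1/4.


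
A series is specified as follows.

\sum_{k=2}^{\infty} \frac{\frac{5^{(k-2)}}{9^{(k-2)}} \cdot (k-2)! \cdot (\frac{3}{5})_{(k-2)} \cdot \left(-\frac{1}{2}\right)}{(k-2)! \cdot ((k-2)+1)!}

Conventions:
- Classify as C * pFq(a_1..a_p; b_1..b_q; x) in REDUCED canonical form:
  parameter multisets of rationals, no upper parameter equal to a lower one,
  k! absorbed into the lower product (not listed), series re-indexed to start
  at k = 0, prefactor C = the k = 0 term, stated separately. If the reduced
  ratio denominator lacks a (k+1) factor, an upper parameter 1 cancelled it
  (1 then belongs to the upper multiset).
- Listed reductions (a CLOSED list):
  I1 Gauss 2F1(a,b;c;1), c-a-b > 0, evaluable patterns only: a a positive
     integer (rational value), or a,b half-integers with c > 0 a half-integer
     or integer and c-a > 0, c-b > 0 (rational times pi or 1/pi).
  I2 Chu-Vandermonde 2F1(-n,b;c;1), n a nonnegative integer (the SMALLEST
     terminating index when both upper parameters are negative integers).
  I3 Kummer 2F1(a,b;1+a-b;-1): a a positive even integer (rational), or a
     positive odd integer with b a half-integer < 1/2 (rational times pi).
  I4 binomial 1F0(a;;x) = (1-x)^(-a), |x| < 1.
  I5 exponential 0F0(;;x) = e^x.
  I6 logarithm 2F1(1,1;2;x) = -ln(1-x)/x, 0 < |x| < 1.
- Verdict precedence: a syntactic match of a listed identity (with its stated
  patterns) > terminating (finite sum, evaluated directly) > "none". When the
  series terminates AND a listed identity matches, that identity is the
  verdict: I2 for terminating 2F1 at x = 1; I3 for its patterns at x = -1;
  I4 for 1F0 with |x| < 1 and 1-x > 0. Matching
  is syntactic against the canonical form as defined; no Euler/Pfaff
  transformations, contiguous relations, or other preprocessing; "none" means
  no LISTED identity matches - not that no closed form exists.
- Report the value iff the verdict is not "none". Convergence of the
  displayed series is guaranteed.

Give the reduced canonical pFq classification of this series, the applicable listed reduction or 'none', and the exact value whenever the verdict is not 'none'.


Canonical form: C = -\frac{1}{2} times 2F1 with upper {\frac{3}{5}, 1}, lower {2}, x = \frac{5}{9}. Verdict: none (x = \frac{5}{9}): each listed identity misses the multisets {\frac{3}{5}, 1} ; {2}.

The tell: t_0 = -\frac{1}{2} here, and the denominator's factorial ratio (C = -1/2) is a lower Pochhammer.
Ratio: r(k) = \frac{5}{9} * (k+\frac{3}{5}) (k+1) / [(k+2) (k+1)] - rational; roots negated = parameters, x = \frac{5}{9}, C = -\frac{1}{2}.


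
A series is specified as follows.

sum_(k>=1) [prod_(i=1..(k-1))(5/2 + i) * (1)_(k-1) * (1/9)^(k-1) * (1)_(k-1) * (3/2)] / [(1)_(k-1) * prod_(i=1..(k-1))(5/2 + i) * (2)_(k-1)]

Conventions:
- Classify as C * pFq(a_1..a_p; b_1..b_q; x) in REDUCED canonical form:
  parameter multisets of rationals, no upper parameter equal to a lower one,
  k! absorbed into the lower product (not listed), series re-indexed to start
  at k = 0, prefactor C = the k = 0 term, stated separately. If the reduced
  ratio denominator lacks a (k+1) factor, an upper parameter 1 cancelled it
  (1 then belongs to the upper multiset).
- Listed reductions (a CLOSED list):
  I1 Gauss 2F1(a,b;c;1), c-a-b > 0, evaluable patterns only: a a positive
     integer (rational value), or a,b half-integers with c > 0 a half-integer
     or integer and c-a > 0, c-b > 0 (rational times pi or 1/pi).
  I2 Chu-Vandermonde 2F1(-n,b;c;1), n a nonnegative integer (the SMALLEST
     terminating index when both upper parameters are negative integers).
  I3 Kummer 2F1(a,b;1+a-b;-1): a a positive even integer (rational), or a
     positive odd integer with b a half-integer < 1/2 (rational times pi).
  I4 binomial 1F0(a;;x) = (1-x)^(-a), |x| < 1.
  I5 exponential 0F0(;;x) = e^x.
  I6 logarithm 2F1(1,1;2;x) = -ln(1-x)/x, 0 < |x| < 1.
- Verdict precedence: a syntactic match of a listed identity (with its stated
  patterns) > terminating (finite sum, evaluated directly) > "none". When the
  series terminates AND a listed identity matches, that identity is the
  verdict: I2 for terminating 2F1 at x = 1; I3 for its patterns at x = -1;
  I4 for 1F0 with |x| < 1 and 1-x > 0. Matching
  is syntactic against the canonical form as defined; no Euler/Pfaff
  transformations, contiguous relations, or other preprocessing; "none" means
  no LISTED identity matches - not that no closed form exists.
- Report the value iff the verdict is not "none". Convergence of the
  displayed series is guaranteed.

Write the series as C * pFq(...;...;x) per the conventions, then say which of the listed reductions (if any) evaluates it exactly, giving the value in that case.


With C = 3/2: the canonical form is 2F1(1, 1; 2; 1/9). Verdict at x = 1/9: the I6 logarithm reduction matches (the logarithm: parameters (1,1;2), x = 1/9). Exact value: (-27/2) * ln(8/9).

Structural cue: t_0 being 3/2, (1)_k (C = 3/2) is k! itself.
Step ratio: r(k) = (1/9) * (k+1) (k+1) / [(k+2) (k+1)] ; factor over Q: parameters, x = (1/9), and C = 3/2.


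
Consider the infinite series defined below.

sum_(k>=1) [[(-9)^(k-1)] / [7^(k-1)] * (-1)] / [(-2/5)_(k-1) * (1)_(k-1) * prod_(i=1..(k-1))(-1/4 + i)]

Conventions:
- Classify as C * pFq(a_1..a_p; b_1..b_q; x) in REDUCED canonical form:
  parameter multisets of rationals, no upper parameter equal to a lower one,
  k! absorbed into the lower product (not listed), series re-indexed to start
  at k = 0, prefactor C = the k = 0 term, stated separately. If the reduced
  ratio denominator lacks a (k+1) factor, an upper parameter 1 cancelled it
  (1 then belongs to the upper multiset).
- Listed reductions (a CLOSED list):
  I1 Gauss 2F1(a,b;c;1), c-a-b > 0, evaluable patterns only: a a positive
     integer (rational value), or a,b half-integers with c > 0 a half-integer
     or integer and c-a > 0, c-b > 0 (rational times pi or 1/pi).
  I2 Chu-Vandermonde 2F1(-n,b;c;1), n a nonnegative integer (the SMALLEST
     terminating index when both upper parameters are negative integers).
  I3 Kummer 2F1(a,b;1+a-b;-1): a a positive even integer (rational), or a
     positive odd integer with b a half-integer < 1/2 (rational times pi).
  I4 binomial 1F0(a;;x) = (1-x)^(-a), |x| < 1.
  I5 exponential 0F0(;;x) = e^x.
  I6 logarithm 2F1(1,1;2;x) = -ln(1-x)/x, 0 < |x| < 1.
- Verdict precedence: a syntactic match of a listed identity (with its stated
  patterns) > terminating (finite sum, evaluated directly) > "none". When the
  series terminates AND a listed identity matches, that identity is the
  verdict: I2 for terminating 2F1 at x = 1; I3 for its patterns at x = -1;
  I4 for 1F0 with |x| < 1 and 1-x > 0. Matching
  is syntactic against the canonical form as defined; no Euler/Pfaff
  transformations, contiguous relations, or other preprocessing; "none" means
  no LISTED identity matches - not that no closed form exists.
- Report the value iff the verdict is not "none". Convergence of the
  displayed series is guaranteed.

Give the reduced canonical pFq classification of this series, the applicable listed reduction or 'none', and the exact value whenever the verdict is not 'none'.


At argument -9/7: a 0F2 with upper {-}, lower {-2/5, 3/4}, scaled by C = -1. Verdict: no listed reduction: x = -9/7 and upper {-} fail every I1-I6 pattern.

First insight: x = (-9/7) and the two geometric factors (C = -1, x = -9/7) combine into one argument.
Consecutive-term ratio: r(k) = (-9/7) * 1 / [(k-2/5) (k+3/4) (k+1)] - poly over poly, x = (-9/7) from leading terms; C = -1 at k = 0.


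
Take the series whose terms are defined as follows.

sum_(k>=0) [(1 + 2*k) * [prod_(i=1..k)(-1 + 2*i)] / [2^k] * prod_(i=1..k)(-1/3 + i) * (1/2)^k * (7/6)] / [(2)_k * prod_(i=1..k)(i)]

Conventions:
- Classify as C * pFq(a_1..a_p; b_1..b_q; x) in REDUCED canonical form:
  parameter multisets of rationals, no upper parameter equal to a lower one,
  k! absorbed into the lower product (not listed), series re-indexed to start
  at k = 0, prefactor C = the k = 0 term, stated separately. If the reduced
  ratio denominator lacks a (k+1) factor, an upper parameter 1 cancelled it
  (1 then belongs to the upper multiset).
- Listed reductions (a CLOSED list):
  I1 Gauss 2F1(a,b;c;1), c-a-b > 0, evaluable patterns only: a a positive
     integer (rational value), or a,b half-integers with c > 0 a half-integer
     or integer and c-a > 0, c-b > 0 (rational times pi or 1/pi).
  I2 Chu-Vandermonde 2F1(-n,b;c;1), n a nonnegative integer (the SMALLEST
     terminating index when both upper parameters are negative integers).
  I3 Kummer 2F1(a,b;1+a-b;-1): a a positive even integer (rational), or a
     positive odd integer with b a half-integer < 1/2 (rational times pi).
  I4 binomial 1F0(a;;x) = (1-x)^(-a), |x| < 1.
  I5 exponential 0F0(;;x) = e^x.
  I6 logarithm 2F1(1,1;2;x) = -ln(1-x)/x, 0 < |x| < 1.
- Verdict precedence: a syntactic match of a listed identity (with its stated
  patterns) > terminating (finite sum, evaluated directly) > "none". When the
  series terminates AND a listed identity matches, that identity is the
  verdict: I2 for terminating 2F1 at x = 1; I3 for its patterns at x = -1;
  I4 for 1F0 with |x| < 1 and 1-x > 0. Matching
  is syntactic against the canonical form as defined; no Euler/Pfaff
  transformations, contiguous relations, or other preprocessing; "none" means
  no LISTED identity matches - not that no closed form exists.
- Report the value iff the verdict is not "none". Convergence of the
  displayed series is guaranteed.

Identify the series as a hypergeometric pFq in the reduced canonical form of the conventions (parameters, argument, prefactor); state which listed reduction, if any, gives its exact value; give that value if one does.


Canonical form: C = 7/6 times 2F1 with upper {2/3, 3/2}, lower {2}, x = 1/2. Verdict: no listed reduction: x = 1/2 and upper {2/3, 3/2} fail every I1-I6 pattern.

First insight: from the first term 7/6: the product of the first k integers (C = 7/6) is k!.
Step ratio: r(k) = (1/2) * (k+2/3) (k+3/2) / [(k+2) (k+1)] - poly over poly, x = (1/2) from leading terms; C = 7/6 at k = 0.


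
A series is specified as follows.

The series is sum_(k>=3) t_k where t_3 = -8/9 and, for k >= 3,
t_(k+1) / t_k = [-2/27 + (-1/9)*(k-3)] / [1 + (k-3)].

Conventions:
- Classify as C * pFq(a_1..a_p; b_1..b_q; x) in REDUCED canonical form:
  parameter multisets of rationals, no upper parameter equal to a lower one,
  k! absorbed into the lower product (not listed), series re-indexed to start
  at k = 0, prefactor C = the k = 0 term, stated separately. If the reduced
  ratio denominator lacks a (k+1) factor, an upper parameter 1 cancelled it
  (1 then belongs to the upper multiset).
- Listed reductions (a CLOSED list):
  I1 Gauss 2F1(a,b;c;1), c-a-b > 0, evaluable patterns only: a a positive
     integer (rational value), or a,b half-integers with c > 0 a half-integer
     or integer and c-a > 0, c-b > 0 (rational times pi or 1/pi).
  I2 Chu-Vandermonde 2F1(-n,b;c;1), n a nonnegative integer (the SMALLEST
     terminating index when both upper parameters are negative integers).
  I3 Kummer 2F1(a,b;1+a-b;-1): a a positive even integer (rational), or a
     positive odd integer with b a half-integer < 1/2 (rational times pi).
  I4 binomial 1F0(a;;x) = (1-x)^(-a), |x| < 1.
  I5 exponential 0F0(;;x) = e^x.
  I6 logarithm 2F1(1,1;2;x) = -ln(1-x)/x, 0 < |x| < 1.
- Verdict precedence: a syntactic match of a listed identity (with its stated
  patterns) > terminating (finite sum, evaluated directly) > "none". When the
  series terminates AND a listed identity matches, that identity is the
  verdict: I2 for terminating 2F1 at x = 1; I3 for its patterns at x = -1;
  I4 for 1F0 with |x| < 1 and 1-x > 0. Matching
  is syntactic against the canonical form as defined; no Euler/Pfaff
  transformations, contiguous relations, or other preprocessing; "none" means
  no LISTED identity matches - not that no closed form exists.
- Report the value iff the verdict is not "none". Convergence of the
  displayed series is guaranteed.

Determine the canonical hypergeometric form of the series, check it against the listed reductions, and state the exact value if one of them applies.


The series (x = -1/9) is 1F0: upper {2/3}, lower {-}, prefactor -8/9. Verdict: the binomial series (I4) fires (the 1F0 binomial series: exponent -2/3, x = -1/9). Value: (-8/9) * (10/9)^(-2/3).

First insight: from the first term -8/9: roots of the ratio polynomials (prefactor -8/9) are the negated parameters.
Step ratio: r(k) = (-1/9) * (k+2/3) / [(k+1)] - rational in k, leading ratio (-1/9); with t_0 = -8/9, classification follows.
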